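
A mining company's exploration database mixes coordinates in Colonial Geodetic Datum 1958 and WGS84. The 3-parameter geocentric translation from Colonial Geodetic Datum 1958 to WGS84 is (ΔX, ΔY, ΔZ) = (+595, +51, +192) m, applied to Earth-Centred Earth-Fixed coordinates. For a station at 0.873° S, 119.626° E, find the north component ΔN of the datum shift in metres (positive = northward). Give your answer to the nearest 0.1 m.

ΔN = 188.2 m

The local north axis is (−sin φ cos λ, −sin φ sin λ, cos φ), giving ΔN = -4.481 + 0.675 + 191.978 = 188.17 m.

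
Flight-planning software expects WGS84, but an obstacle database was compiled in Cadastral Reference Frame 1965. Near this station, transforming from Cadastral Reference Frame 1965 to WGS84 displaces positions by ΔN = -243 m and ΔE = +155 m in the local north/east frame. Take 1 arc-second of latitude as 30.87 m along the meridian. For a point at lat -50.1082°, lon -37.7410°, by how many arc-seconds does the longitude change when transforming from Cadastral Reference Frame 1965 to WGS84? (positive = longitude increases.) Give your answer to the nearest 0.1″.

At latitude -50.1082°, cos φ = 0.641340.
1″ of longitude at this latitude = 30.87 × cos φ = 19.7982 m, so Δλ = 155.0 / 19.7982 = 7.829″.

Δλ = 7.8″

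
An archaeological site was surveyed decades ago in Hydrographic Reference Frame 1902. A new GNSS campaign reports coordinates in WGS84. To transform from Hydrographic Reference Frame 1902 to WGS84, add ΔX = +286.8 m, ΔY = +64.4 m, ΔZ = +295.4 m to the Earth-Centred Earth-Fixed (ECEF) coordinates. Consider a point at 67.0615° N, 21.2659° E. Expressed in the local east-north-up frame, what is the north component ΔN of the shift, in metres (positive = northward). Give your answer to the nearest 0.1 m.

The local north axis is (−sin φ cos λ, −sin φ sin λ, cos φ), giving ΔN = -246.136 − 21.511 + 115.130 = -152.52 m.

ΔN = -152.5 m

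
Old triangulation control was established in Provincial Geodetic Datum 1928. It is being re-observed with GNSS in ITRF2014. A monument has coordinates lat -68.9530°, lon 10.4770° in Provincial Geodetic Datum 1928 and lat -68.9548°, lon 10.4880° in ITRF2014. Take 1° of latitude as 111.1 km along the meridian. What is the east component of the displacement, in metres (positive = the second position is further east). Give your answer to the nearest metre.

ΔE = 439 m

Δφ = -68.9548° − -68.9530° = -0.0018°; Δλ = 10.4880° − 10.4770° = +0.0110°.
ΔN = Δφ × 111100 = -200.0 m; ΔE = Δλ × 111100 × cos(-68.9530°) = +0.0110 × 111100 × 0.359134 = 438.9 m.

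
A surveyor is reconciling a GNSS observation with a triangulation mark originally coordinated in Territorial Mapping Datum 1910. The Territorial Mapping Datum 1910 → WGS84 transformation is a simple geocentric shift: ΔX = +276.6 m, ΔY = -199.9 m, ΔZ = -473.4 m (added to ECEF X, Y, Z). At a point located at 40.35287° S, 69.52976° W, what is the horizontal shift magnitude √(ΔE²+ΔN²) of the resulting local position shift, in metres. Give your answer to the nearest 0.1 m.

259.0 m

At φ = -40.35287°, λ = -69.52976°: sin φ = -0.647493, cos φ = 0.762071, sin λ = -0.936854, cos λ = 0.349721.
ΔE = −sin λ·ΔX + cos λ·ΔY = −(-0.936854)·(276.6) + (0.349721)·(-199.9) = 189.22 m.
ΔN = −sin φ cos λ·ΔX − sin φ sin λ·ΔY + cos φ·ΔZ = −(-0.647493)(0.349721)(276.6) − (-0.647493)(-0.936854)(-199.9) + (0.762071)(-473.4) = -176.87 m.
Horizontal magnitude = √(ΔE² + ΔN²) = √(189.22² + (-176.87)²) = 259.02 m.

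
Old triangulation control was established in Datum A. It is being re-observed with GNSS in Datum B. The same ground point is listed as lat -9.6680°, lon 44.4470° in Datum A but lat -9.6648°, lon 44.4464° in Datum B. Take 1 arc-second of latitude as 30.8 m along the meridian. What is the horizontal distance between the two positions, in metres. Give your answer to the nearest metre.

361 m

Δφ = -9.6648° − -9.6680° = +0.0032°; Δλ = 44.4464° − 44.4470° = -0.0006°.
1° of latitude = 3600 × 30.80 = 110880 m.
ΔN = Δφ × 110880 = 354.8 m; ΔE = Δλ × 110880 × cos(-9.6680°) = -0.0006 × 110880 × 0.985797 = -65.6 m.
Distance = √(ΔE² + ΔN²) = √((-65.6)² + 354.8²) = 360.8 m.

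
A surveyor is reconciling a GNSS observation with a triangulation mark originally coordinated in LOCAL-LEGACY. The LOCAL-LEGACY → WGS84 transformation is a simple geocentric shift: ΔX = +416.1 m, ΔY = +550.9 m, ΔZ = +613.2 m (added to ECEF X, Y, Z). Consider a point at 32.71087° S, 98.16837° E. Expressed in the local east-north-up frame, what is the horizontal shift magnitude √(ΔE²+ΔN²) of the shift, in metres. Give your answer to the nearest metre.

The local east axis at (φ, λ) is (−sin λ, cos λ, 0), so ΔE = −sin(98.16837°)·416.1 + cos(98.16837°)·550.9 = -490.15 m.
The local north axis is (−sin φ cos λ, −sin φ sin λ, cos φ), giving ΔN = -31.949 + 294.686 + 515.952 = 778.69 m.
Horizontal magnitude = √(ΔE² + ΔN²) = √((-490.15)² + 778.69²) = 920.11 m.

920 m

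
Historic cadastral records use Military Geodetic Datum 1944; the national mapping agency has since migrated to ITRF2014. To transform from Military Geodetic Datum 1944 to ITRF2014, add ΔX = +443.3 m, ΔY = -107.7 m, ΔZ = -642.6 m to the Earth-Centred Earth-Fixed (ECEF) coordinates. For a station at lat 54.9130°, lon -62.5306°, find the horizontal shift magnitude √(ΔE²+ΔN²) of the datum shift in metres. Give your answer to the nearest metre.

At φ = 54.9130°, λ = -62.5306°: sin φ = 0.818280, cos φ = 0.574820, sin λ = -0.887257, cos λ = 0.461275.
ΔE = −sin λ·ΔX + cos λ·ΔY = −(-0.887257)·(443.3) + (0.461275)·(-107.7) = 343.64 m.
ΔN = −sin φ cos λ·ΔX − sin φ sin λ·ΔY + cos φ·ΔZ = −(0.818280)(0.461275)(443.3) − (0.818280)(-0.887257)(-107.7) + (0.574820)(-642.6) = -614.90 m.
Horizontal magnitude = √(ΔE² + ΔN²) = √(343.64² + (-614.90)²) = 704.41 m.

704 m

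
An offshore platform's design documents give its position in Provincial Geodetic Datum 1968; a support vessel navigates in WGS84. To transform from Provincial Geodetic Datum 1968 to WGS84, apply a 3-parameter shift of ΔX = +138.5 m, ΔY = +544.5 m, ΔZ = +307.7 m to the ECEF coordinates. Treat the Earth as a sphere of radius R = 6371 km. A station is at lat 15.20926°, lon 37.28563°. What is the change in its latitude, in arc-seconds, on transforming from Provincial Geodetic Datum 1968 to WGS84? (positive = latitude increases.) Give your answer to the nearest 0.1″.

sin φ = 0.262345, cos φ = 0.964974, sin λ = 0.605789, cos λ = 0.795625.
North component: ΔN = −sin φ cos λ·ΔX − sin φ sin λ·ΔY + cos φ·ΔZ = −(0.262345)(0.795625)(138.5) − (0.262345)(0.605789)(544.5) + (0.964974)(307.7) = 181.48 m.
1° of latitude spans πR/180 = 111195 m, so Δφ = 181.48 / 111195 × 3600 = 5.875″.

Δφ = 5.9″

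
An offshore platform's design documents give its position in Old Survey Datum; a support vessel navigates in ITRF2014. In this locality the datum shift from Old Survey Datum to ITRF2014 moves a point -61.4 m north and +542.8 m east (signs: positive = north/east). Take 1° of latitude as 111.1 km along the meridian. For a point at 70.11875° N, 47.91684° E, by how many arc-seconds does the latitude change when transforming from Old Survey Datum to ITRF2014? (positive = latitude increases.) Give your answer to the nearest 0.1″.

1° of latitude = 111.1 km, so Δφ = -61.4 / 111100 = -0.0005527° = -1.990″.

Δφ = -2.0″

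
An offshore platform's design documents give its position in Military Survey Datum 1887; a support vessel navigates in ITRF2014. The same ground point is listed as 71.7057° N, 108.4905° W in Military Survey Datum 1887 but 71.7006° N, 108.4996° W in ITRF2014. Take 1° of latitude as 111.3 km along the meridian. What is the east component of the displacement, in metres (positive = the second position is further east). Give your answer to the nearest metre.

Δφ = 71.7006° − 71.7057° = -0.0051°; Δλ = -108.4996° − -108.4905° = -0.0091°.
ΔN = Δφ × 111300 = -567.6 m; ΔE = Δλ × 111300 × cos(71.7057°) = -0.0091 × 111300 × 0.313898 = -317.9 m.

ΔE = -318 m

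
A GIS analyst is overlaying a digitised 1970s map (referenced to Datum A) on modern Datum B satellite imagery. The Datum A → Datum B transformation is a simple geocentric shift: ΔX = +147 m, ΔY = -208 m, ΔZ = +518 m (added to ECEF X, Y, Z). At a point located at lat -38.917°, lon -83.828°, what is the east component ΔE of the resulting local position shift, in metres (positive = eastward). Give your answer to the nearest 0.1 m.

At φ = -38.917°, λ = -83.828°: sin φ = -0.628194, cos φ = 0.778057, sin λ = -0.994204, cos λ = 0.107514.
ΔE = −sin λ·ΔX + cos λ·ΔY = −(-0.994204)·(147) + (0.107514)·(-208) = 123.79 m.

ΔE = 123.8 m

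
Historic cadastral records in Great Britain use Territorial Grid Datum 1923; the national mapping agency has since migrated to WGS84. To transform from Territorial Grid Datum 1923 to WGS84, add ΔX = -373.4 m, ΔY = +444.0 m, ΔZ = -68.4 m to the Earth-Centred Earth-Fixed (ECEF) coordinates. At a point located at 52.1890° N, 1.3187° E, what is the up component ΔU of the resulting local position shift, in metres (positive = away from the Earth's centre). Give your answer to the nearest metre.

The local up (radial) axis is (cos φ cos λ, cos φ sin λ, sin φ), giving ΔU = -228.856 + 6.264 − 54.039 = -276.63 m.

ΔU = -277 m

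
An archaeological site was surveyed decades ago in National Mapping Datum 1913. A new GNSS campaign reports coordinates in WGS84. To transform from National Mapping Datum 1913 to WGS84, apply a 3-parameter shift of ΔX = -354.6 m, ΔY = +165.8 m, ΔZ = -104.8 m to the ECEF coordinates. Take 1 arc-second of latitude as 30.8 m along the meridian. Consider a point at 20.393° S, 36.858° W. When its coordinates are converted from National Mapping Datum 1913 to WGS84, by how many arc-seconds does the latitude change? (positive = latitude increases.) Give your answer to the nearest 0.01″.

sin φ = -0.348458, cos φ = 0.937325, sin λ = -0.599834, cos λ = 0.800125.
North component: ΔN = −sin φ cos λ·ΔX − sin φ sin λ·ΔY + cos φ·ΔZ = −(-0.348458)(0.800125)(-354.6) − (-0.348458)(-0.599834)(165.8) + (0.937325)(-104.8) = -231.75 m.
1° of latitude spans 3600 × 30.80 = 110880 m, so Δφ = -231.75 / 110880 × 3600 = -7.524″.

Δφ = -7.52″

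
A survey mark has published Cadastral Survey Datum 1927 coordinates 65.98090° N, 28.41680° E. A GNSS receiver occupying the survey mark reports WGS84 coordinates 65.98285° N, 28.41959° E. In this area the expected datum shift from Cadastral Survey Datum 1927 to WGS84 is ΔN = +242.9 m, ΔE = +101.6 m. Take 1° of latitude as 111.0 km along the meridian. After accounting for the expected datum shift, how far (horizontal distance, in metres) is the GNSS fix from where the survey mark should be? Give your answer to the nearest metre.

36 m

Observed coordinate differences: Δφ = +0.00195°, Δλ = +0.00279°.
Converting to metres (1° lat = 111000 m, cos φ = 0.407041): observed ΔN = 216.4 m, observed ΔE = 126.1 m.
Subtracting the expected shift leaves a residual of 216.4 − (242.9) = -26.5 m north and 126.1 − (101.6) = 24.5 m east.
Residual distance = √((-26.5)² + 24.5²) = 36.0 m.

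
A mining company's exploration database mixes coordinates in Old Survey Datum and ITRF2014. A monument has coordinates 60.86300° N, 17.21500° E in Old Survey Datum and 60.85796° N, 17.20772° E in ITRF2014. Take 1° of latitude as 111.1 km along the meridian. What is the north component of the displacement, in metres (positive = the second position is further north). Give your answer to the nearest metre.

ΔN = -560 m

Δφ = 60.85796° − 60.86300° = -0.00504°; Δλ = 17.20772° − 17.21500° = -0.00728°.
ΔN = Δφ × 111100 = -559.9 m; ΔE = Δλ × 111100 × cos(60.86300°) = -0.00728 × 111100 × 0.486900 = -393.8 m.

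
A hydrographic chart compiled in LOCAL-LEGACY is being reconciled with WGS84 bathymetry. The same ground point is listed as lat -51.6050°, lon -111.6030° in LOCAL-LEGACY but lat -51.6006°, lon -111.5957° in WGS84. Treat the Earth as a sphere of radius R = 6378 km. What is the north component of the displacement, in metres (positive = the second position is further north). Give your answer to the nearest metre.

ΔN = 490 m

Δφ = -51.6006° − -51.6050° = +0.0044°; Δλ = -111.5957° − -111.6030° = +0.0073°.
1° along a meridian = πR/180 = 111317 m.
ΔN = Δφ × 111317 = 489.8 m; ΔE = Δλ × 111317 × cos(-51.6050°) = +0.0073 × 111317 × 0.621079 = 504.7 m.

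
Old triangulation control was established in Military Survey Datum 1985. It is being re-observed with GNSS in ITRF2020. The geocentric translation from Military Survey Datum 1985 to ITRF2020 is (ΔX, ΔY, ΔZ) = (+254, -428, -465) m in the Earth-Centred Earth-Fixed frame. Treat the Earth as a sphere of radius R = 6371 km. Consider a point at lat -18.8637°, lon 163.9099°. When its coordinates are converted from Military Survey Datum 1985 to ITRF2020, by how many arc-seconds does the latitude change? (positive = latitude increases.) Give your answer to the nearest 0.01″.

Δφ = -18.04″

sin φ = -0.323318, cos φ = 0.946290, sin λ = 0.277149, cos λ = -0.960827.
North component: ΔN = −sin φ cos λ·ΔX − sin φ sin λ·ΔY + cos φ·ΔZ = −(-0.323318)(-0.960827)(254) − (-0.323318)(0.277149)(-428) + (0.946290)(-465) = -557.28 m.
1° of latitude spans πR/180 = 111195 m, so Δφ = -557.28 / 111195 × 3600 = -18.042″.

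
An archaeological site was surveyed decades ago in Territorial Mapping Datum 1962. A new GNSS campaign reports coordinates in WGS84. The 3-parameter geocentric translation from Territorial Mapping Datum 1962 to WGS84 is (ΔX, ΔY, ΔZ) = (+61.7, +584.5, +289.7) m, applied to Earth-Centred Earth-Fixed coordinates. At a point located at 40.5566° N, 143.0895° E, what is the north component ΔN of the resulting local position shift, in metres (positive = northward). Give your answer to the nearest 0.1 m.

ΔN = 23.9 m

The local north axis is (−sin φ cos λ, −sin φ sin λ, cos φ), giving ΔN = 32.077 − 228.240 + 220.104 = 23.94 m.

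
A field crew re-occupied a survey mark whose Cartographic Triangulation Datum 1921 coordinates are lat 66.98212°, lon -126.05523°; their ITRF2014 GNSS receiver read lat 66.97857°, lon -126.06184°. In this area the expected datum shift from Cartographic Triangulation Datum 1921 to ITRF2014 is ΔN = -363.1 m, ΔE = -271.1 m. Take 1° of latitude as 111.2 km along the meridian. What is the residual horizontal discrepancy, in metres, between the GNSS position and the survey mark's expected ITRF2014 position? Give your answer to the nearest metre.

Observed coordinate differences: Δφ = -0.00355°, Δλ = -0.00661°.
Converting to metres (1° lat = 111200 m, cos φ = 0.391018): observed ΔN = -394.8 m, observed ΔE = -287.4 m.
Subtracting the expected shift leaves a residual of -394.8 − (-363.1) = -31.7 m north and -287.4 − (-271.1) = -16.3 m east.
Residual distance = √((-31.7)² + (-16.3)²) = 35.6 m.

36 m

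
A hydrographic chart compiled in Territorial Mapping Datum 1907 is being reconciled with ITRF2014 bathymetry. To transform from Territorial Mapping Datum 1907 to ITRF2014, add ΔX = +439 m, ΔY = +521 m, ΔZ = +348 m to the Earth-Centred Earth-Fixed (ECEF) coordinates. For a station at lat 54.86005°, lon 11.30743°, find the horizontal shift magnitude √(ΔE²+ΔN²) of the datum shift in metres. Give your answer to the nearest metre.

At φ = 54.86005°, λ = 11.30743°: sin φ = 0.817749, cos φ = 0.575576, sin λ = 0.196073, cos λ = 0.980589.
ΔE = −sin λ·ΔX + cos λ·ΔY = −(0.196073)·(439) + (0.980589)·(521) = 424.81 m.
ΔN = −sin φ cos λ·ΔX − sin φ sin λ·ΔY + cos φ·ΔZ = −(0.817749)(0.980589)(439) − (0.817749)(0.196073)(521) + (0.575576)(348) = -235.26 m.
Horizontal magnitude = √(ΔE² + ΔN²) = √(424.81² + (-235.26)²) = 485.60 m.

486 m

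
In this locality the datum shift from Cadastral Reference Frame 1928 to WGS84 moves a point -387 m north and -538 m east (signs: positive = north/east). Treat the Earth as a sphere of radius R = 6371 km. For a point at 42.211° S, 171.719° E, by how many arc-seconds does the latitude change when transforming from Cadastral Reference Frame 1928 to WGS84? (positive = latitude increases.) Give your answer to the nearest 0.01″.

Δφ = -12.53″

On a sphere of radius R, 1 rad of latitude = R, so Δφ = ΔN / R = -387.0 / 6371000 = -6.0744e-05 rad = -12.529″.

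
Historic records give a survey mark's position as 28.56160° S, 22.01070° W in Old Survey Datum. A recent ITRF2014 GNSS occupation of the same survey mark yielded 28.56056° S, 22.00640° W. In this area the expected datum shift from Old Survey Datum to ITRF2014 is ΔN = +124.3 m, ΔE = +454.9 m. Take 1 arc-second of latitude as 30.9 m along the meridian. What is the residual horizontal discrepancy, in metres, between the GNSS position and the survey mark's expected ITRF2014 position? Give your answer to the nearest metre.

Observed coordinate differences: Δφ = +0.00104°, Δλ = +0.00430°.
Converting to metres (1° lat = 111240 m, cos φ = 0.878304): observed ΔN = 115.7 m, observed ΔE = 420.1 m.
Subtracting the expected shift leaves a residual of 115.7 − (124.3) = -8.6 m north and 420.1 − (454.9) = -34.8 m east.
Residual distance = √((-8.6)² + (-34.8)²) = 35.8 m.

36 m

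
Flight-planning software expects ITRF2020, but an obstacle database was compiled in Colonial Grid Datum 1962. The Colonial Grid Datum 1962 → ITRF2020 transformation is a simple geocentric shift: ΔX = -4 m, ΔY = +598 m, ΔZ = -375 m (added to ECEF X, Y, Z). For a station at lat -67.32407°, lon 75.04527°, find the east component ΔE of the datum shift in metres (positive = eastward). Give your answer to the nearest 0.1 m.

ΔE = 158.2 m

The local east axis at (φ, λ) is (−sin λ, cos λ, 0), so ΔE = −sin(75.04527°)·(-4) + cos(75.04527°)·598 = 158.18 m.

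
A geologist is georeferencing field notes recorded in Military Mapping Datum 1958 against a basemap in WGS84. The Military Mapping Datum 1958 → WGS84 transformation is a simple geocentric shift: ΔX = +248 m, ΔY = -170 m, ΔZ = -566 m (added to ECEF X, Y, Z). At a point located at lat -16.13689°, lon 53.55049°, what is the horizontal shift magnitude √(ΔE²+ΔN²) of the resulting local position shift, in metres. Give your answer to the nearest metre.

619 m

At φ = -16.13689°, λ = 53.55049°: sin φ = -0.277933, cos φ = 0.960600, sin λ = 0.804381, cos λ = 0.594114.
ΔE = −sin λ·ΔX + cos λ·ΔY = −(0.804381)·(248) + (0.594114)·(-170) = -300.49 m.
ΔN = −sin φ cos λ·ΔX − sin φ sin λ·ΔY + cos φ·ΔZ = −(-0.277933)(0.594114)(248) − (-0.277933)(0.804381)(-170) + (0.960600)(-566) = -540.75 m.
Horizontal magnitude = √(ΔE² + ΔN²) = √((-300.49)² + (-540.75)²) = 618.63 m.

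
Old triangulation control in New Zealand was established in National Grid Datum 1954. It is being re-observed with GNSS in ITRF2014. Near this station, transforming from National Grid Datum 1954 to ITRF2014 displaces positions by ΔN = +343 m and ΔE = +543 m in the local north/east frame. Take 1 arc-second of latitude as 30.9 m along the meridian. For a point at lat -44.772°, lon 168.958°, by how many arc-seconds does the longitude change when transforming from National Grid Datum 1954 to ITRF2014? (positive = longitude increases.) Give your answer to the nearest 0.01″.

At latitude -44.772°, cos φ = 0.709915.
1″ of longitude at this latitude = 30.90 × cos φ = 21.9364 m, so Δλ = 543.0 / 21.9364 = 24.753″.

Δλ = 24.75″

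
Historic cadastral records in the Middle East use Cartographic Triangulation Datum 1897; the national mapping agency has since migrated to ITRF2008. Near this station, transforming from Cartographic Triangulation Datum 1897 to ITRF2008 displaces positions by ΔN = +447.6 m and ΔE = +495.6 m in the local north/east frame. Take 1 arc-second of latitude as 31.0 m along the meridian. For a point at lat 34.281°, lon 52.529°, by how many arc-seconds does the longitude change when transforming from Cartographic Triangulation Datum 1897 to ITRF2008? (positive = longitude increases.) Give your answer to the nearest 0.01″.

At latitude 34.281°, cos φ = 0.826285.
1″ of longitude at this latitude = 31.00 × cos φ = 25.6148 m, so Δλ = 495.6 / 25.6148 = 19.348″.

Δλ = 19.35″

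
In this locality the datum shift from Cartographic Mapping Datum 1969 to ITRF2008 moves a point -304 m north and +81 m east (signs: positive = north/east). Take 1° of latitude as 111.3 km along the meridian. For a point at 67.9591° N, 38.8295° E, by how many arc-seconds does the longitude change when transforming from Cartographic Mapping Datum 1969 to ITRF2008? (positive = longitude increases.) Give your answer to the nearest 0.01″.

Δλ = 6.98″

At latitude 67.9591°, cos φ = 0.375268.
1° of longitude at this latitude = 111.3 × cos φ = 41.77 km, so Δλ = 81.0 / 41767.4 = 0.0019393° = 6.982″.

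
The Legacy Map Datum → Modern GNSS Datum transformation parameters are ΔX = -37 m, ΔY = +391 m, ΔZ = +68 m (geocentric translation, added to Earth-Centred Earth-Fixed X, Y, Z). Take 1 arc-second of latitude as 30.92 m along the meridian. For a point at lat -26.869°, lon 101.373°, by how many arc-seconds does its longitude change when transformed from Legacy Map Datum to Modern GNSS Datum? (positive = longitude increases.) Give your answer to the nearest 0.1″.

sin φ = -0.451952, cos φ = 0.892042, sin λ = 0.980364, cos λ = -0.197195.
East component: ΔE = −sin λ·ΔX + cos λ·ΔY = −(0.980364)(-37) + (-0.197195)(391) = -40.83 m.
1° of latitude spans 3600 × 30.92 = 111312 m; at latitude φ, 1° of longitude spans that × cos φ = 99295.0 m, so Δλ = -40.83 / 99295.0 × 3600 = -1.480″.

Δλ = -1.5″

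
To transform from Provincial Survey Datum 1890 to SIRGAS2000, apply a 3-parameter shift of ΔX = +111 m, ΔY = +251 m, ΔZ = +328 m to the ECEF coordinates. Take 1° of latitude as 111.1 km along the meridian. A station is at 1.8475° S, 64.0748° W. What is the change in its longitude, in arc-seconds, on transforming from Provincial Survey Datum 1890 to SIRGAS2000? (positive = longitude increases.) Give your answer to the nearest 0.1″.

Δλ = 6.8″

sin φ = -0.032239, cos φ = 0.999480, sin λ = -0.899366, cos λ = 0.437197.
East component: ΔE = −sin λ·ΔX + cos λ·ΔY = −(-0.899366)(111) + (0.437197)(251) = 209.57 m.
1° of latitude spans 111100 m; at latitude φ, 1° of longitude spans that × cos φ = 111042.2 m, so Δλ = 209.57 / 111042.2 × 3600 = 6.794″.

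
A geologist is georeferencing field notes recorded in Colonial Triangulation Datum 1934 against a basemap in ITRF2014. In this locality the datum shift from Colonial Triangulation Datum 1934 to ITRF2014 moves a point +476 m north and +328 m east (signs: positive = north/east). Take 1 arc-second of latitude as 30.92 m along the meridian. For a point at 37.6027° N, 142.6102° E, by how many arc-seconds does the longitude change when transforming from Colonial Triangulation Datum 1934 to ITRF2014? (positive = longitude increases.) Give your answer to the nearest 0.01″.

At latitude 37.6027°, cos φ = 0.792261.
1″ of longitude at this latitude = 30.92 × cos φ = 24.4967 m, so Δλ = 328.0 / 24.4967 = 13.390″.

Δλ = 13.39″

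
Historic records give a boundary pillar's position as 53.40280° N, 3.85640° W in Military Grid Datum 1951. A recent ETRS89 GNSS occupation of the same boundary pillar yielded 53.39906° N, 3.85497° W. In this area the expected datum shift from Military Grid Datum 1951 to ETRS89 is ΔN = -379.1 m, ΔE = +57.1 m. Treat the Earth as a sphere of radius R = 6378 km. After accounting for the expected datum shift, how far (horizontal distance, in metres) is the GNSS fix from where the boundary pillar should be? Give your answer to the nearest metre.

Observed coordinate differences: Δφ = -0.00374°, Δλ = +0.00143°.
Converting to metres (1° lat = 111317 m, cos φ = 0.596186): observed ΔN = -416.3 m, observed ΔE = 94.9 m.
Subtracting the expected shift leaves a residual of -416.3 − (-379.1) = -37.2 m north and 94.9 − (57.1) = 37.8 m east.
Residual distance = √((-37.2)² + 37.8²) = 53.1 m.

53 m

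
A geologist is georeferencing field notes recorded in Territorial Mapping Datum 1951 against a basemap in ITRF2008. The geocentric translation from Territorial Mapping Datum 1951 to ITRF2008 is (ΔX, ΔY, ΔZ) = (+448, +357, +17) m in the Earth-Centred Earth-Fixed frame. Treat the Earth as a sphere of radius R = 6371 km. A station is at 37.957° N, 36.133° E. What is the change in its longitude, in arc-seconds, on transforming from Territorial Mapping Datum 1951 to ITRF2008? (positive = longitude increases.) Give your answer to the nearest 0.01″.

sin φ = 0.615070, cos φ = 0.788473, sin λ = 0.589662, cos λ = 0.807650.
East component: ΔE = −sin λ·ΔX + cos λ·ΔY = −(0.589662)(448) + (0.807650)(357) = 24.16 m.
1° of latitude spans πR/180 = 111195 m; at latitude φ, 1° of longitude spans that × cos φ = 87674.2 m, so Δλ = 24.16 / 87674.2 × 3600 = 0.992″.

Δλ = 0.99″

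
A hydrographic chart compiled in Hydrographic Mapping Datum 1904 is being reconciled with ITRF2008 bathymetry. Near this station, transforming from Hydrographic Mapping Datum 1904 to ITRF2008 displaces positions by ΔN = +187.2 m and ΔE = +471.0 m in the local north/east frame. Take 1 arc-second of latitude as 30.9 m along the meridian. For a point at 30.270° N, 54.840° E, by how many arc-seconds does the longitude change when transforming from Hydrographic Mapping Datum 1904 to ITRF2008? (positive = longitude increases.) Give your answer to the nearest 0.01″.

Δλ = 17.65″

At latitude 30.270°, cos φ = 0.863660.
1″ of longitude at this latitude = 30.90 × cos φ = 26.6871 m, so Δλ = 471.0 / 26.6871 = 17.649″.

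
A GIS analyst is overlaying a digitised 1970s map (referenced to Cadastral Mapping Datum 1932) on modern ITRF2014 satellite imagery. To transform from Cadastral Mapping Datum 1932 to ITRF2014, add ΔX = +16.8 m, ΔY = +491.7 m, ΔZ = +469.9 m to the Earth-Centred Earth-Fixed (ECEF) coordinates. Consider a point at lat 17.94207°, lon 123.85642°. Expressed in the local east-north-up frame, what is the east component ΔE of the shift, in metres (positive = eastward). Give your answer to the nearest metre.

The local east axis at (φ, λ) is (−sin λ, cos λ, 0), so ΔE = −sin(123.85642°)·16.8 + cos(123.85642°)·491.7 = -287.88 m.

ΔE = -288 m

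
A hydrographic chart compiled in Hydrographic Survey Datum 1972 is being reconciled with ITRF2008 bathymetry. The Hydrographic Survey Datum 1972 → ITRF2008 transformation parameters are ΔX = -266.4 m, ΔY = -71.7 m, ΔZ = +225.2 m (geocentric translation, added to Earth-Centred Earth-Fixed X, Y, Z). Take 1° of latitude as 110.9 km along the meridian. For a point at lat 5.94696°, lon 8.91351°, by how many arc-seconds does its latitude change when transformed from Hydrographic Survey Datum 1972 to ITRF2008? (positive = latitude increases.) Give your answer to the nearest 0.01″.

Δφ = 8.19″

sin φ = 0.103608, cos φ = 0.994618, sin λ = 0.154943, cos λ = 0.987923.
North component: ΔN = −sin φ cos λ·ΔX − sin φ sin λ·ΔY + cos φ·ΔZ = −(0.103608)(0.987923)(-266.4) − (0.103608)(0.154943)(-71.7) + (0.994618)(225.2) = 252.41 m.
1° of latitude spans 110900 m, so Δφ = 252.41 / 110900 × 3600 = 8.194″.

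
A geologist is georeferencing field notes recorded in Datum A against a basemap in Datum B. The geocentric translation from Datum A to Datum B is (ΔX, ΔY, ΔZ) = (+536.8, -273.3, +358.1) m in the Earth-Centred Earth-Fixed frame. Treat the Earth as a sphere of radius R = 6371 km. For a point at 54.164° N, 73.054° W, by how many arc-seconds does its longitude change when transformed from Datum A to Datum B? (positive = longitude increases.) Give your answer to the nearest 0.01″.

sin φ = 0.810696, cos φ = 0.585467, sin λ = -0.956580, cos λ = 0.291470.
East component: ΔE = −sin λ·ΔX + cos λ·ΔY = −(-0.956580)(536.8) + (0.291470)(-273.3) = 433.83 m.
1° of latitude spans πR/180 = 111195 m; at latitude φ, 1° of longitude spans that × cos φ = 65101.0 m, so Δλ = 433.83 / 65101.0 × 3600 = 23.990″.

Δλ = 23.99″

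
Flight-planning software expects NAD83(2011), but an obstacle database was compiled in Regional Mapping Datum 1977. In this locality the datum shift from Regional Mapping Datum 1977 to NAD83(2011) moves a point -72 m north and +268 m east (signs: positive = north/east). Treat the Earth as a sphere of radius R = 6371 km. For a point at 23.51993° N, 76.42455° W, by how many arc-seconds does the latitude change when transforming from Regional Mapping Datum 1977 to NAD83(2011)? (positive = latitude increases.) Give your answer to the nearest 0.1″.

Δφ = -2.3″

On a sphere of radius R, 1 rad of latitude = R, so Δφ = ΔN / R = -72.0 / 6371000 = -1.1301e-05 rad = -2.331″.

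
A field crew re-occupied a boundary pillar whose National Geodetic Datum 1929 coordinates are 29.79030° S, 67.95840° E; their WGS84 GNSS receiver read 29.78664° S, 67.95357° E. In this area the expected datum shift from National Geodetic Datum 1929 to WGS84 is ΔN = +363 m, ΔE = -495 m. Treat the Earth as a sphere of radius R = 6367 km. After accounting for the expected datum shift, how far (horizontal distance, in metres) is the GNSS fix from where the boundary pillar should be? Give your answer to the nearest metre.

53 m

Observed coordinate differences: Δφ = +0.00366°, Δλ = -0.00483°.
Converting to metres (1° lat = 111125 m, cos φ = 0.867850): observed ΔN = 406.7 m, observed ΔE = -465.8 m.
Subtracting the expected shift leaves a residual of 406.7 − (363) = 43.7 m north and -465.8 − (-495) = 29.2 m east.
Residual distance = √(43.7² + 29.2²) = 52.6 m.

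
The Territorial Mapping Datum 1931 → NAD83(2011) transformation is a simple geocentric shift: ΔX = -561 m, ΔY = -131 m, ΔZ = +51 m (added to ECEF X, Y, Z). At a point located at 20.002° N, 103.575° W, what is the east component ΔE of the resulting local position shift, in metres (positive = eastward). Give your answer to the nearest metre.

The local east axis at (φ, λ) is (−sin λ, cos λ, 0), so ΔE = −sin(-103.575°)·(-561) + cos(-103.575°)·(-131) = -514.58 m.

ΔE = -515 m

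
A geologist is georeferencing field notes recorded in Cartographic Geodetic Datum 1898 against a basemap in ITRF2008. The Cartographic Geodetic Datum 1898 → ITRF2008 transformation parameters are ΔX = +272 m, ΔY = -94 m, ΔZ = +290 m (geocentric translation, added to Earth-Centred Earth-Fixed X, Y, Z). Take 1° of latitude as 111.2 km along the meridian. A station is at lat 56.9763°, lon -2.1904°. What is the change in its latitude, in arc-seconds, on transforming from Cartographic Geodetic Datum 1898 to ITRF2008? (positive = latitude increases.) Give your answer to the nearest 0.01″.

sin φ = 0.838445, cos φ = 0.544986, sin λ = -0.038220, cos λ = 0.999269.
North component: ΔN = −sin φ cos λ·ΔX − sin φ sin λ·ΔY + cos φ·ΔZ = −(0.838445)(0.999269)(272) − (0.838445)(-0.038220)(-94) + (0.544986)(290) = -72.86 m.
1° of latitude spans 111200 m, so Δφ = -72.86 / 111200 × 3600 = -2.359″.

Δφ = -2.36″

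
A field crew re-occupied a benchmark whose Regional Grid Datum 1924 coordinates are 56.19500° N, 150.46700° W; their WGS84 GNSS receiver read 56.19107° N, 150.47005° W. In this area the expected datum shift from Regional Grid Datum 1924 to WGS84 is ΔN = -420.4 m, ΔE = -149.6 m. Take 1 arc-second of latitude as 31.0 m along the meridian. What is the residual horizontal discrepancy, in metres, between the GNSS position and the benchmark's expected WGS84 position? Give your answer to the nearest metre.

Observed coordinate differences: Δφ = -0.00393°, Δλ = -0.00305°.
Converting to metres (1° lat = 111600 m, cos φ = 0.556368): observed ΔN = -438.6 m, observed ΔE = -189.4 m.
Subtracting the expected shift leaves a residual of -438.6 − (-420.4) = -18.2 m north and -189.4 − (-149.6) = -39.8 m east.
Residual distance = √((-18.2)² + (-39.8)²) = 43.7 m.

44 m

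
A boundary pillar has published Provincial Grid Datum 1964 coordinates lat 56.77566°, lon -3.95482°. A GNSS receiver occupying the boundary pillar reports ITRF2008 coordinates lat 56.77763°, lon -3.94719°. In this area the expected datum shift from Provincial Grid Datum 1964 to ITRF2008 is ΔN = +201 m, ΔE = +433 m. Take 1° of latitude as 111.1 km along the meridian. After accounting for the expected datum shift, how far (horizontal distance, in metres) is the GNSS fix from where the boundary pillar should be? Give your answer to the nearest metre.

36 m

Observed coordinate differences: Δφ = +0.00197°, Δλ = +0.00763°.
Converting to metres (1° lat = 111100 m, cos φ = 0.547919): observed ΔN = 218.9 m, observed ΔE = 464.5 m.
Subtracting the expected shift leaves a residual of 218.9 − (201) = 17.9 m north and 464.5 − (433) = 31.5 m east.
Residual distance = √(17.9² + 31.5²) = 36.2 m.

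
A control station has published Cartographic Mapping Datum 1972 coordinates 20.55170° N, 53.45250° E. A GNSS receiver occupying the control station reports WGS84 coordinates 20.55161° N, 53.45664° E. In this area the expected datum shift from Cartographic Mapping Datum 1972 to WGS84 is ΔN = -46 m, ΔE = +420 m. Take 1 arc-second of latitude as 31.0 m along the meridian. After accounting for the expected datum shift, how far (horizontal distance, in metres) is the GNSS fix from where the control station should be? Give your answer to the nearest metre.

38 m

Observed coordinate differences: Δφ = -0.00009°, Δλ = +0.00414°.
Converting to metres (1° lat = 111600 m, cos φ = 0.936356): observed ΔN = -10.0 m, observed ΔE = 432.6 m.
Subtracting the expected shift leaves a residual of -10.0 − (-46) = 36.0 m north and 432.6 − (420) = 12.6 m east.
Residual distance = √(36.0² + 12.6²) = 38.1 m.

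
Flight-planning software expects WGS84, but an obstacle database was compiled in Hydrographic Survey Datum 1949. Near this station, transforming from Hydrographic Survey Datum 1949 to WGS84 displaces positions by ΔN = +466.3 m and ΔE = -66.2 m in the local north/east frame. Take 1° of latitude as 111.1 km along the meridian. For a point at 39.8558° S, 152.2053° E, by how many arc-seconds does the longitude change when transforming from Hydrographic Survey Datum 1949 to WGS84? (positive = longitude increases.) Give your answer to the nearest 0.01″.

Δλ = -2.79″

At latitude -39.8558°, cos φ = 0.767660.
1° of longitude at this latitude = 111.1 × cos φ = 85.29 km, so Δλ = -66.2 / 85287.0 = -0.0007762° = -2.794″.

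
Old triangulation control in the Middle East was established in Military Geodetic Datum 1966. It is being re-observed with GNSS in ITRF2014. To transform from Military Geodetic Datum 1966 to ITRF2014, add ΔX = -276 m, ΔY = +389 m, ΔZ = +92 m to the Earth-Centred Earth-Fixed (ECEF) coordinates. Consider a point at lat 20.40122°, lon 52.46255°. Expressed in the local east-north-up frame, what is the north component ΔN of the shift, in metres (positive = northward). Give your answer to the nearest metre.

At φ = 20.40122°, λ = 52.46255°: sin φ = 0.348592, cos φ = 0.937275, sin λ = 0.792955, cos λ = 0.609280.
ΔN = −sin φ cos λ·ΔX − sin φ sin λ·ΔY + cos φ·ΔZ = −(0.348592)(0.609280)(-276) − (0.348592)(0.792955)(389) + (0.937275)(92) = 37.32 m.

ΔN = 37 m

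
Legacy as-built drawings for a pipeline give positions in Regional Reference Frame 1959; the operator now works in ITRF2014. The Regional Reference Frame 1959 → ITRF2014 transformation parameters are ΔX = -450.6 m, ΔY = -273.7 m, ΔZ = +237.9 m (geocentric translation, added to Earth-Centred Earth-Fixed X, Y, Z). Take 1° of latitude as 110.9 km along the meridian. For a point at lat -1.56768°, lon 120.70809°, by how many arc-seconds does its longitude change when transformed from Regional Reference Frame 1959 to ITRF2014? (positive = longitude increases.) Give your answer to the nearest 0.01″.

sin φ = -0.027358, cos φ = 0.999626, sin λ = 0.859780, cos λ = -0.510664.
East component: ΔE = −sin λ·ΔX + cos λ·ΔY = −(0.859780)(-450.6) + (-0.510664)(-273.7) = 527.19 m.
1° of latitude spans 110900 m; at latitude φ, 1° of longitude spans that × cos φ = 110858.5 m, so Δλ = 527.19 / 110858.5 × 3600 = 17.120″.

Δλ = 17.12″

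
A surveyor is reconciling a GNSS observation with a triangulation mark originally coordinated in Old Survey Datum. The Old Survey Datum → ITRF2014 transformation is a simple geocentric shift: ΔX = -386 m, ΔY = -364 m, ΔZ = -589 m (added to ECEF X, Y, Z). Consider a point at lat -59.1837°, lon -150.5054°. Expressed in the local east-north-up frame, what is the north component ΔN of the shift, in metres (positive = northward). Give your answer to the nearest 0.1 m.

ΔN = 140.7 m

At φ = -59.1837°, λ = -150.5054°: sin φ = -0.858814, cos φ = 0.512287, sin λ = -0.492342, cos λ = -0.870402.
ΔN = −sin φ cos λ·ΔX − sin φ sin λ·ΔY + cos φ·ΔZ = −(-0.858814)(-0.870402)(-386) − (-0.858814)(-0.492342)(-364) + (0.512287)(-589) = 140.71 m.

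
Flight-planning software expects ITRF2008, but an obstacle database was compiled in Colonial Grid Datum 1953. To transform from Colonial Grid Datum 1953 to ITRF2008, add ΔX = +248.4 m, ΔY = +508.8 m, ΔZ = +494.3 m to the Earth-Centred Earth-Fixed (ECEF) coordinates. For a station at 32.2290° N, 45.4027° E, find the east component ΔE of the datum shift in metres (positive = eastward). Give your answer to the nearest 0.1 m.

At φ = 32.2290°, λ = 45.4027°: sin φ = 0.533305, cos φ = 0.845923, sin λ = 0.712059, cos λ = 0.702119.
ΔE = −sin λ·ΔX + cos λ·ΔY = −(0.712059)·(248.4) + (0.702119)·(508.8) = 180.36 m.

ΔE = 180.4 m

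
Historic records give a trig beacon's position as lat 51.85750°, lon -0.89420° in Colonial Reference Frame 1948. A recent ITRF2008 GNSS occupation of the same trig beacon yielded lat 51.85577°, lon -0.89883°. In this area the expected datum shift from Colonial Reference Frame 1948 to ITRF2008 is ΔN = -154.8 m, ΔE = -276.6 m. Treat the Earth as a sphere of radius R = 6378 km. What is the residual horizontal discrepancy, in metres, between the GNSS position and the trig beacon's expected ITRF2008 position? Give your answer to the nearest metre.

56 m

Observed coordinate differences: Δφ = -0.00173°, Δλ = -0.00463°.
Converting to metres (1° lat = 111317 m, cos φ = 0.617619): observed ΔN = -192.6 m, observed ΔE = -318.3 m.
Subtracting the expected shift leaves a residual of -192.6 − (-154.8) = -37.8 m north and -318.3 − (-276.6) = -41.7 m east.
Residual distance = √((-37.8)² + (-41.7)²) = 56.3 m.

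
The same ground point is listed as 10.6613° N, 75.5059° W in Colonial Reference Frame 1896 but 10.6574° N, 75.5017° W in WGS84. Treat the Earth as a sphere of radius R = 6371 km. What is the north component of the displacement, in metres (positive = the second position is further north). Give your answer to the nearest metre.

Δφ = 10.6574° − 10.6613° = -0.0039°; Δλ = -75.5017° − -75.5059° = +0.0042°.
1° along a meridian = πR/180 = 111195 m.
ΔN = Δφ × 111195 = -433.7 m; ΔE = Δλ × 111195 × cos(10.6613°) = +0.0042 × 111195 × 0.982738 = 459.0 m.

ΔN = -434 m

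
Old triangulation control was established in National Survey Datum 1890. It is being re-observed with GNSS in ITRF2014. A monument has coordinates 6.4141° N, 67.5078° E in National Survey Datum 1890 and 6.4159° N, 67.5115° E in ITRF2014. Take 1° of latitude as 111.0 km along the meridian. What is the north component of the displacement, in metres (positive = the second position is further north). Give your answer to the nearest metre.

Δφ = 6.4159° − 6.4141° = +0.0018°; Δλ = 67.5115° − 67.5078° = +0.0037°.
ΔN = Δφ × 111000 = 199.8 m; ΔE = Δλ × 111000 × cos(6.4141°) = +0.0037 × 111000 × 0.993740 = 408.1 m.

ΔN = 200 m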